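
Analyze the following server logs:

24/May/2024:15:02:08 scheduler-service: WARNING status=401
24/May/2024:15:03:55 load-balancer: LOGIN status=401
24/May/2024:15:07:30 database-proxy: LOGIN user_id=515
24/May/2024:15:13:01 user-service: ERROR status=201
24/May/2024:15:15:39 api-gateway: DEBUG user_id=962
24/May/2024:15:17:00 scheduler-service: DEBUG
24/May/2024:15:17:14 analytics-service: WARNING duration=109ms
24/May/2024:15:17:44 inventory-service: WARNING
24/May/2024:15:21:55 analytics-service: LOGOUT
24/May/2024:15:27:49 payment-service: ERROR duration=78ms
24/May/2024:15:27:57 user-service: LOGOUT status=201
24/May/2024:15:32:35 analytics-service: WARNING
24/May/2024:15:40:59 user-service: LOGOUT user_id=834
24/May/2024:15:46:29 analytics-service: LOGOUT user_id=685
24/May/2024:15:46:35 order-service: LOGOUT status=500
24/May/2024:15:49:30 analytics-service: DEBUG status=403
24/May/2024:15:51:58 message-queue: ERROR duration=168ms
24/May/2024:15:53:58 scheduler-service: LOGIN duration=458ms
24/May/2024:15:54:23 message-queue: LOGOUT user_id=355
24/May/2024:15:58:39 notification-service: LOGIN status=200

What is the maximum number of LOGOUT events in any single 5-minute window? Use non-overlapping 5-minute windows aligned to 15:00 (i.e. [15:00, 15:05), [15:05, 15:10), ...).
2

To find the burst window:

1. Divide the log period into non-overlapping 5-minute windows starting at 15:00
2. Count LOGOUT events in each window
3. Find the window with maximum count
4. Maximum events in a window: 2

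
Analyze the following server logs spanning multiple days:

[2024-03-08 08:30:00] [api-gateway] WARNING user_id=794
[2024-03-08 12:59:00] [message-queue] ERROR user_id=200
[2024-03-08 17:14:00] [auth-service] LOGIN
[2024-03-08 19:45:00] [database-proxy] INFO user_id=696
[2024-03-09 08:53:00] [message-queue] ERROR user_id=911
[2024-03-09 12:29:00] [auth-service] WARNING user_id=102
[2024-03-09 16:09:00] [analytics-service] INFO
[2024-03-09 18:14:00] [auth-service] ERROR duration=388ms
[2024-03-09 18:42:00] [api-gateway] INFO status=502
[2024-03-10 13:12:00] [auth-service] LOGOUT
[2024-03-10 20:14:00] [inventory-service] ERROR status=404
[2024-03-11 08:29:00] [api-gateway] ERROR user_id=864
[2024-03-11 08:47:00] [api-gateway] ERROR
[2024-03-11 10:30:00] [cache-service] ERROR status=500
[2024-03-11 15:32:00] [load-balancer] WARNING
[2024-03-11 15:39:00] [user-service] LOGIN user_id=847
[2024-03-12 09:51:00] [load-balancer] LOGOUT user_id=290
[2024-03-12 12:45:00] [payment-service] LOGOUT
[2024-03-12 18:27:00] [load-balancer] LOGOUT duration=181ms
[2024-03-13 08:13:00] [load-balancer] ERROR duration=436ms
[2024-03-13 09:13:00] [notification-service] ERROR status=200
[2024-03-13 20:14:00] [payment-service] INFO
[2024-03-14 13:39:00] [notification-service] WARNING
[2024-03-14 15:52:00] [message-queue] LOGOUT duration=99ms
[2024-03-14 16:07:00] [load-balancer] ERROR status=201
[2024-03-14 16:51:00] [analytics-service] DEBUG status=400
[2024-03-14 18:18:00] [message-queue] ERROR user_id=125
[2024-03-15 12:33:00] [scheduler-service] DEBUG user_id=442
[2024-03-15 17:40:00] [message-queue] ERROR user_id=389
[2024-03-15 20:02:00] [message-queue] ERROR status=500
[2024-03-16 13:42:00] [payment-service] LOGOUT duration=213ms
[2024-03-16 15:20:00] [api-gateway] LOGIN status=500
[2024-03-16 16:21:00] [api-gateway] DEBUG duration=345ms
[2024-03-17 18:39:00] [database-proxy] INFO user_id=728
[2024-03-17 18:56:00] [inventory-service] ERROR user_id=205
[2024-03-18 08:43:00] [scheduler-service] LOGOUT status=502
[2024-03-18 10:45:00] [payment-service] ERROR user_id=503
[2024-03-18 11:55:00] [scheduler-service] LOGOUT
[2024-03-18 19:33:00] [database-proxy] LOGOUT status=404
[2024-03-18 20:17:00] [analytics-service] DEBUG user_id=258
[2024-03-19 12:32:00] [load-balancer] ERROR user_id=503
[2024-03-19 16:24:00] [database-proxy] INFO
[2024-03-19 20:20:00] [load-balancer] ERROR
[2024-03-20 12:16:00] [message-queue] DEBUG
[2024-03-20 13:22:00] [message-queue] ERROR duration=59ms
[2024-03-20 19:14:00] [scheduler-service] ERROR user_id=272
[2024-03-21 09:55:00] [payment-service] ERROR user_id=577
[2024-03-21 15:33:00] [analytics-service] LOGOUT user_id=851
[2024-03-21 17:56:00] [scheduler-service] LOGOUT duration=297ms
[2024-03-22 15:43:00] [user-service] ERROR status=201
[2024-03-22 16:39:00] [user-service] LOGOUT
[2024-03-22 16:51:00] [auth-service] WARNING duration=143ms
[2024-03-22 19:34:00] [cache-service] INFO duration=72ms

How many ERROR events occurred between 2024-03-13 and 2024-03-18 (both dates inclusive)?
8

To filter by date range:

1. Date range: 2024-03-13 through 2024-03-18, both dates inclusive
2. Filter for ERROR events whose date falls in this range
3. Count matching events: 8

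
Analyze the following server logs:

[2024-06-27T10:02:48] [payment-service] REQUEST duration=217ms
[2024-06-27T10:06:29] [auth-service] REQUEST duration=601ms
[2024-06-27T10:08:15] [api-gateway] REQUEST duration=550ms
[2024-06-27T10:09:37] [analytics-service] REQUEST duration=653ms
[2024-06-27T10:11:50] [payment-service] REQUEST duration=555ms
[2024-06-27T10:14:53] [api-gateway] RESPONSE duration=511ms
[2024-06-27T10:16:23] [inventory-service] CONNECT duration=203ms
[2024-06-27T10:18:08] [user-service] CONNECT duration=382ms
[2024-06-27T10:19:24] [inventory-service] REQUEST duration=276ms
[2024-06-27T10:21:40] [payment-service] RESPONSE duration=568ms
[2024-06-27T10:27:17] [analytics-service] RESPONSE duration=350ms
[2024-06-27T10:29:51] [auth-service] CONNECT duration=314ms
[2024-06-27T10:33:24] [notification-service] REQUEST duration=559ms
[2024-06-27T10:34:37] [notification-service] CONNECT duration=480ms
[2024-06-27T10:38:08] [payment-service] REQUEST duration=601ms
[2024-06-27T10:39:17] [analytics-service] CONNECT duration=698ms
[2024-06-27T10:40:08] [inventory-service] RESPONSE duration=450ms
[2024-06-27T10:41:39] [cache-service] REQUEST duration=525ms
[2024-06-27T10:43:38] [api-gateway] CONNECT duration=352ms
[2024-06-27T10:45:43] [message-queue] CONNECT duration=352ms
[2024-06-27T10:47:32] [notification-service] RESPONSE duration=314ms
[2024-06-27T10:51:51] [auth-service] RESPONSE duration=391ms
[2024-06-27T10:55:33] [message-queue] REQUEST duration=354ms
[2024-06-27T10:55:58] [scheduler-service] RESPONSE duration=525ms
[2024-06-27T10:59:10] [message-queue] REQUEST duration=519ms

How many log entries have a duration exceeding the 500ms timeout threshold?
12

To count timeouts:

1. Threshold: 500ms
2. Extract duration from each log entry
3. Count entries where duration > 500
4. Timeout count: 12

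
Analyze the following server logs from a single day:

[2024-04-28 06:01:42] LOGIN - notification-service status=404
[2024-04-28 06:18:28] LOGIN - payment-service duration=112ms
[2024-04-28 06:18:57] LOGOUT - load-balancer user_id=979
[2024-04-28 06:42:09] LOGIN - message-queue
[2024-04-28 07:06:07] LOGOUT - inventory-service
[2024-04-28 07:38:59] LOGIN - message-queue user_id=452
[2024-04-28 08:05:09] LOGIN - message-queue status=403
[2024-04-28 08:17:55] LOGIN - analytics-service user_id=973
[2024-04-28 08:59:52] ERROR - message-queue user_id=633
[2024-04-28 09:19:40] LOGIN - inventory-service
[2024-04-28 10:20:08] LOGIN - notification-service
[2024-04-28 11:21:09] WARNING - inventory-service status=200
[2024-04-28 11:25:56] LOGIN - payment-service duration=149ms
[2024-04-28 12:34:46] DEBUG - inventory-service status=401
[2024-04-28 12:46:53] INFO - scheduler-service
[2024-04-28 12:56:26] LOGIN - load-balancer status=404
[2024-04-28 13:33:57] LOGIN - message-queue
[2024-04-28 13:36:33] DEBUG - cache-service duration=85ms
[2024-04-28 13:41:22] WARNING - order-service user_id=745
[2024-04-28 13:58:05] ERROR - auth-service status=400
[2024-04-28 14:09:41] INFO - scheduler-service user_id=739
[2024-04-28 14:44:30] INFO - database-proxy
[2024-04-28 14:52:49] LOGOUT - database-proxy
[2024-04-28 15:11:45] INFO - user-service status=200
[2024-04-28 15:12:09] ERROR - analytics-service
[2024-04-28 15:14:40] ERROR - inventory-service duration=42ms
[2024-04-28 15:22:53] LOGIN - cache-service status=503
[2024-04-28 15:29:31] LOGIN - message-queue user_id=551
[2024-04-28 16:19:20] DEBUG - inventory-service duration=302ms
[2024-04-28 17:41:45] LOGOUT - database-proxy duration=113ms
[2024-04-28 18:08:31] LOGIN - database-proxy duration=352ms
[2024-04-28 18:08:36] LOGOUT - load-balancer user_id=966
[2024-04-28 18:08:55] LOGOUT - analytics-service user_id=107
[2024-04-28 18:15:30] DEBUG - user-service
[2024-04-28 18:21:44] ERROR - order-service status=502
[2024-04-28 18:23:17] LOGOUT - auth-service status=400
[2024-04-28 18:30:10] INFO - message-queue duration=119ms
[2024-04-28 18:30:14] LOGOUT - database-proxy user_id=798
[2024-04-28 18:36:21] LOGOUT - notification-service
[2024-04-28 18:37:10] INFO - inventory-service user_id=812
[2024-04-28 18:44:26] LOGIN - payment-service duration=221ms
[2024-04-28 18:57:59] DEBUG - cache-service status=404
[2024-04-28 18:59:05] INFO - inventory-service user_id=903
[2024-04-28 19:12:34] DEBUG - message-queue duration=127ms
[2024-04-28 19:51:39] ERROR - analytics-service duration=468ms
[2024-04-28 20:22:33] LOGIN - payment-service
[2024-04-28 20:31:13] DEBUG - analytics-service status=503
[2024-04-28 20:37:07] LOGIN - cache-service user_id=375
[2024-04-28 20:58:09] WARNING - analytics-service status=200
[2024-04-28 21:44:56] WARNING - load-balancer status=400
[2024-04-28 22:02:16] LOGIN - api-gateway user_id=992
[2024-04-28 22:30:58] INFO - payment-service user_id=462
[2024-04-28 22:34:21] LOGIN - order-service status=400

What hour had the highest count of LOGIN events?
6

To find the peak hour:

1. Group all LOGIN events by hour
2. Count events in each hour
3. Find hour with maximum count
4. Peak hour: 6 (with 3 events)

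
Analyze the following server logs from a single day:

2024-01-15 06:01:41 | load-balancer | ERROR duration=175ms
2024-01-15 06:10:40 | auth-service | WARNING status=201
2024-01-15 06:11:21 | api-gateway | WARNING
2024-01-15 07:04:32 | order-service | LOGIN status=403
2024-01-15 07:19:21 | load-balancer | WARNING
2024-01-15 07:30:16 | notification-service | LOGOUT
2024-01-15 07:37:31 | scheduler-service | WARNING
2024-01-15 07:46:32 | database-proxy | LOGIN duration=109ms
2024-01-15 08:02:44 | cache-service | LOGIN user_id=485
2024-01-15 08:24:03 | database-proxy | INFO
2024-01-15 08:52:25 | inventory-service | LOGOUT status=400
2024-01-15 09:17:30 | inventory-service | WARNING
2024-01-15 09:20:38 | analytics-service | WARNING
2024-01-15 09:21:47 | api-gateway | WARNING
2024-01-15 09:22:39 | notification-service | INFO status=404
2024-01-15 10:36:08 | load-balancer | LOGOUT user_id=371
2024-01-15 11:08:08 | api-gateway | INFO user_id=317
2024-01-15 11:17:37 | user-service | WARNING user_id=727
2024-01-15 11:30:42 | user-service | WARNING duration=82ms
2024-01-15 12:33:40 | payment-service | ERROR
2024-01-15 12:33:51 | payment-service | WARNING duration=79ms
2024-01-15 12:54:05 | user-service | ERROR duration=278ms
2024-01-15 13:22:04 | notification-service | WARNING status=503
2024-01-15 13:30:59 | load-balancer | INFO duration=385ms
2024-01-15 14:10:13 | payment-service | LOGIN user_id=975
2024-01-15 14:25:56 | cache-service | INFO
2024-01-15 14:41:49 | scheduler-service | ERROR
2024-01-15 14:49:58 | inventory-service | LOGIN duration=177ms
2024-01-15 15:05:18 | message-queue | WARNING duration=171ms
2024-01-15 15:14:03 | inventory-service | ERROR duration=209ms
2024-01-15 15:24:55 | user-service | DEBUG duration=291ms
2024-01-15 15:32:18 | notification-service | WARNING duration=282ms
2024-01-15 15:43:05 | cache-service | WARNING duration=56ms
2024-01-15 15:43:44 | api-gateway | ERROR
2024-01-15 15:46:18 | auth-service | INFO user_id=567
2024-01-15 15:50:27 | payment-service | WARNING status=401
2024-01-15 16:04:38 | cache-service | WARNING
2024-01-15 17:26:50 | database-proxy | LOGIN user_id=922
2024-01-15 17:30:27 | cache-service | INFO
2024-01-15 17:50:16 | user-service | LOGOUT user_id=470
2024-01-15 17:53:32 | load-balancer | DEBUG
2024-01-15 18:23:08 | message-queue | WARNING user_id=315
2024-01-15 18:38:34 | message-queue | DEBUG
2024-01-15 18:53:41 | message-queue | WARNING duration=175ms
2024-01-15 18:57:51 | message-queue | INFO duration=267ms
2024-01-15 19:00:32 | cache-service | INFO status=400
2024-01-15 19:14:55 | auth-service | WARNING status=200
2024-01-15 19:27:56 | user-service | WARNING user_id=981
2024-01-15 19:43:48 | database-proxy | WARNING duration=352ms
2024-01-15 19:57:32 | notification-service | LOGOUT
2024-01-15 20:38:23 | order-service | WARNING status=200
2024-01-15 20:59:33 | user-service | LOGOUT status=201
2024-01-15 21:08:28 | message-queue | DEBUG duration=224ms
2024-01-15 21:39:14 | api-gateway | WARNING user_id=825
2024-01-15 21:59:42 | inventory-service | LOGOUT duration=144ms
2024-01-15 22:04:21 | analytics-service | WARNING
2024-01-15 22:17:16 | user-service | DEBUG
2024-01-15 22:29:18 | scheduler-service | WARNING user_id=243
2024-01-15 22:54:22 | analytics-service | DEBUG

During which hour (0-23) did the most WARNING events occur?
15

To find the peak hour:

1. Group all WARNING events by hour
2. Count events in each hour
3. Find hour with maximum count
4. Peak hour: 15 (with 4 events)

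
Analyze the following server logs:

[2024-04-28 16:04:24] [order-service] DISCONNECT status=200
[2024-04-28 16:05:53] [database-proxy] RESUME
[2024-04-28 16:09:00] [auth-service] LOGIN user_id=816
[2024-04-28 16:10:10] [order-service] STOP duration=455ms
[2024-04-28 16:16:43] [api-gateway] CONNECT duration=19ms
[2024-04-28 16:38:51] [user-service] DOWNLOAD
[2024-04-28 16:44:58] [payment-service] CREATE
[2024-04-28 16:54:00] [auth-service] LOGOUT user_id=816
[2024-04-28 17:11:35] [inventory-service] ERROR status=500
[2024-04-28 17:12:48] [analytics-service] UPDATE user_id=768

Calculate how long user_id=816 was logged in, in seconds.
2700

To calculate session duration:

1. Find LOGIN event for user_id=816: 2024-04-28 16:09:00
2. Find LOGOUT event for user_id=816: 2024-04-28 16:54:00
3. Session duration: 2024-04-28 16:54:00 - 2024-04-28 16:09:00 = 2700 seconds (45 minutes)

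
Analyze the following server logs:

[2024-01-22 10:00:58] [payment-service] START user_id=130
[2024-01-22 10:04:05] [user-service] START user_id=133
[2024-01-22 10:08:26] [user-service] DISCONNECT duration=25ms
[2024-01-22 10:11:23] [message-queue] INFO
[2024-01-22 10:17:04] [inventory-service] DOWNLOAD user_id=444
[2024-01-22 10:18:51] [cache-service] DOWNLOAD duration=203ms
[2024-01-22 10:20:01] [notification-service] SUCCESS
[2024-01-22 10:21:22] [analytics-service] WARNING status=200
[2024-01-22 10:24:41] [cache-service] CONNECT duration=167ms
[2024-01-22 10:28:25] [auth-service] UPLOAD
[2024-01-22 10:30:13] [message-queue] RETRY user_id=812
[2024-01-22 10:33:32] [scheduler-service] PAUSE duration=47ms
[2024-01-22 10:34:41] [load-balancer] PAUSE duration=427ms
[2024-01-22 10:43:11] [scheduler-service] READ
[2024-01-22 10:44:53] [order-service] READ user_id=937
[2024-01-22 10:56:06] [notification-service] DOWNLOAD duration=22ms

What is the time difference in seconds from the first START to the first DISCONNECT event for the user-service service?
261

To find the time between events:

1. Locate the first START event for user-service: 2024-01-22 10:04:05
2. Locate the first DISCONNECT event for user-service: 2024-01-22 10:08:26
3. Calculate the difference: 2024-01-22 10:08:26 - 2024-01-22 10:04:05 = 261 seconds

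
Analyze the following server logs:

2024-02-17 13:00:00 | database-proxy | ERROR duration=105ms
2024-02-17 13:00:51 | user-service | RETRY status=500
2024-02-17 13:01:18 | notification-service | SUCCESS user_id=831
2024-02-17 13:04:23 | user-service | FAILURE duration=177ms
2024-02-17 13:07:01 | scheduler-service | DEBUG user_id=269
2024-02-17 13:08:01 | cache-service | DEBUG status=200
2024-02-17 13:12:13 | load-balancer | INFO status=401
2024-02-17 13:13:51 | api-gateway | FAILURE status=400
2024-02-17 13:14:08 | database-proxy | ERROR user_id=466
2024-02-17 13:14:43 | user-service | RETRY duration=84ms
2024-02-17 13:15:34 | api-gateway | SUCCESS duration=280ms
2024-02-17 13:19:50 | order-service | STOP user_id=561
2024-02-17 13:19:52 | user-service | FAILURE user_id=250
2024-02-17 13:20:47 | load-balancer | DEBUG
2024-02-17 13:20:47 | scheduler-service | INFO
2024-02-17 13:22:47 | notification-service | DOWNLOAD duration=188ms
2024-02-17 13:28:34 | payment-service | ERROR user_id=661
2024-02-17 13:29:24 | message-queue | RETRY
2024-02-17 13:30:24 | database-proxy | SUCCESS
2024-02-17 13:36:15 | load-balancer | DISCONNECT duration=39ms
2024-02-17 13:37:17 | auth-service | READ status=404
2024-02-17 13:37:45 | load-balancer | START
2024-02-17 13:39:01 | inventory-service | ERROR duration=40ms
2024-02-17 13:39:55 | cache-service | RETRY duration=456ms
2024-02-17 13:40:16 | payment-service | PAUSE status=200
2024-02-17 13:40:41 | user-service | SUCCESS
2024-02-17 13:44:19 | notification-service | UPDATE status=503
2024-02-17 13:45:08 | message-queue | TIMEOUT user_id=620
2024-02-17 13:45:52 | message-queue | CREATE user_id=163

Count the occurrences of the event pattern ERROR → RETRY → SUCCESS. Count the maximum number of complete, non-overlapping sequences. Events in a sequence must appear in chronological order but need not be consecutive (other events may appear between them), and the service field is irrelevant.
4

To count sequences:

1. Look for pattern: ERROR → RETRY → SUCCESS
2. Greedily scan the log in chronological order, matching each sequence element in turn (ignoring service)
3. Each time the full pattern completes, increment the count and restart matching from the next event
4. Complete non-overlapping sequences found: 4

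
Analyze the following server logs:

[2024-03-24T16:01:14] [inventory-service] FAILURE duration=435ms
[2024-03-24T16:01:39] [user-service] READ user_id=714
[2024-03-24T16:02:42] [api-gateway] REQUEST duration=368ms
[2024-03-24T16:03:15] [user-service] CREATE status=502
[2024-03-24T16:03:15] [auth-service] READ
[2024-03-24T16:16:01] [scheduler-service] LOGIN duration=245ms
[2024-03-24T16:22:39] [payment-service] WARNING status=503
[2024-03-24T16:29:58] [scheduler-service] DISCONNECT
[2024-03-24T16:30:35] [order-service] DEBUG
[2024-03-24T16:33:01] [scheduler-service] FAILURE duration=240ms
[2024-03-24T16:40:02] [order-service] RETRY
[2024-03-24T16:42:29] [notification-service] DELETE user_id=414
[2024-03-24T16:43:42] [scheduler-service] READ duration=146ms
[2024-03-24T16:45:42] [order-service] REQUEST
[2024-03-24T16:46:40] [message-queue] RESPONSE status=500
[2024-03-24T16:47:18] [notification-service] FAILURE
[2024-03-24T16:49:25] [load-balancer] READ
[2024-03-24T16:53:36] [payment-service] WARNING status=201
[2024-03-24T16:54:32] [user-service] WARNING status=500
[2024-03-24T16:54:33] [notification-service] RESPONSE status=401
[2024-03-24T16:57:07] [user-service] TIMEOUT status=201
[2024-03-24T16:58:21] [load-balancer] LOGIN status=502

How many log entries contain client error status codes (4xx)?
1

To find matching entries:

1. Pattern to match: client error status codes (4xx)
2. Scan each log entry for the pattern
3. Count matches: 1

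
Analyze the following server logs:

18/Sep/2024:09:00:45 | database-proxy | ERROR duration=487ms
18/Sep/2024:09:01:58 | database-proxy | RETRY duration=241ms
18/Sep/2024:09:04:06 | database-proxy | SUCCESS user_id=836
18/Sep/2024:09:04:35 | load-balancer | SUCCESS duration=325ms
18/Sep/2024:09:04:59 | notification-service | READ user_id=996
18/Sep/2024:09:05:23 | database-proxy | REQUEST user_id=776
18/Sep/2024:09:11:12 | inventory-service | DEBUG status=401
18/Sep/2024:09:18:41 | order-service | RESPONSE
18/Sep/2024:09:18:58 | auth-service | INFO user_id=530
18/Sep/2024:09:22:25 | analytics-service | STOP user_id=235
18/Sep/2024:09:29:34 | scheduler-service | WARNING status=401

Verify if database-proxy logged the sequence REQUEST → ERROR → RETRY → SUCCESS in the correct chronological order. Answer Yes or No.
No

To verify sequence order:

1. Find all events in sequence REQUEST → ERROR → RETRY → SUCCESS for database-proxy
2. Extract their timestamps
3. Check if timestamps are in ascending order
4. Result: No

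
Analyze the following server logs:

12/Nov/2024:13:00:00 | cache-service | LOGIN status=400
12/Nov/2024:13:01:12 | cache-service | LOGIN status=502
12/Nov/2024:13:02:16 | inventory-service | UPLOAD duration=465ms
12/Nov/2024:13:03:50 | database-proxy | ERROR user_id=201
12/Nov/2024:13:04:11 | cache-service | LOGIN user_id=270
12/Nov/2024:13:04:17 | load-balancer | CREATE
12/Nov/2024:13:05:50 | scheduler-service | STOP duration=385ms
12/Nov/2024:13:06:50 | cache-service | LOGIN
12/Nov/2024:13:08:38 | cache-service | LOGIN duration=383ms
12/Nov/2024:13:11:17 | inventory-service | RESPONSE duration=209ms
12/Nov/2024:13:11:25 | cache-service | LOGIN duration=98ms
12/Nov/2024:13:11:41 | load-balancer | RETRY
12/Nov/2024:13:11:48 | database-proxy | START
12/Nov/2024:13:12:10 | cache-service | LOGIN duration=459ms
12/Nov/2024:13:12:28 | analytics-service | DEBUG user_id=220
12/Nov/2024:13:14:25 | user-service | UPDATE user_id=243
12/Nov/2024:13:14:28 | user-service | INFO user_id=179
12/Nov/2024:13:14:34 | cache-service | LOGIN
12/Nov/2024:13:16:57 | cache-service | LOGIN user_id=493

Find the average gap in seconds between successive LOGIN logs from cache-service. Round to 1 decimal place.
127.1

To calculate average interval:

1. Find all LOGIN events for cache-service in order
2. Calculate time gaps between consecutive events
3. Compute mean of gaps: 1017 / 8 = 127.1 seconds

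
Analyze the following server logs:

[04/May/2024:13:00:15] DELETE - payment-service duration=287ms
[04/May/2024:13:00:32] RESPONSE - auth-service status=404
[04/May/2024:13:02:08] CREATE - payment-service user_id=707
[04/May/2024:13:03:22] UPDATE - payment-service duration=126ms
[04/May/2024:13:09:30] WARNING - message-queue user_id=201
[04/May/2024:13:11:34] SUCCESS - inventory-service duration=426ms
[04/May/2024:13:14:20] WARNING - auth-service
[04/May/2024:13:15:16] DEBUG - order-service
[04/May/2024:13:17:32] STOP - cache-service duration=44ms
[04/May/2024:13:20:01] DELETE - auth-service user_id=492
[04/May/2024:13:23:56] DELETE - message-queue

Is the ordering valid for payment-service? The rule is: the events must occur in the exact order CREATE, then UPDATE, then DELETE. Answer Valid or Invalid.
Invalid

To validate ordering:

1. Required order: CREATE → UPDATE → DELETE
2. Rule: the events must occur in the exact order CREATE, then UPDATE, then DELETE
3. Check actual order of events for payment-service
4. Result: Invalid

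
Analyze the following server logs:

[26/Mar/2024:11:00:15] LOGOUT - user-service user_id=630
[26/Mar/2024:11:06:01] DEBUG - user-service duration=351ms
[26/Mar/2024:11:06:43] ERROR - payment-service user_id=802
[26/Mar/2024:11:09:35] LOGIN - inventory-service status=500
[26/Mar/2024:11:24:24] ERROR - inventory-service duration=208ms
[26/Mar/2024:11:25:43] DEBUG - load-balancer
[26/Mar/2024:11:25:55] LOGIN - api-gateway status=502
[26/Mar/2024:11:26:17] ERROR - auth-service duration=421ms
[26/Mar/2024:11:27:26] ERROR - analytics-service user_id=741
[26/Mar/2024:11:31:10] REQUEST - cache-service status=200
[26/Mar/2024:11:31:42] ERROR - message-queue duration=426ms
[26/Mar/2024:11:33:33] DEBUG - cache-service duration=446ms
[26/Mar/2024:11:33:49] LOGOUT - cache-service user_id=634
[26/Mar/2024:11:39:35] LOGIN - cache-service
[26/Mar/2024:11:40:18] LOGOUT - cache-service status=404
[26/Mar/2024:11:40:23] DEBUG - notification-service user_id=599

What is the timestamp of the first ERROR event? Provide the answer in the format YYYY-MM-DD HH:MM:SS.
2024-03-26 11:06:43

To find the first event:

1. Filter for all ERROR events
2. Sort by timestamp
3. Select the first one
4. Timestamp: 2024-03-26 11:06:43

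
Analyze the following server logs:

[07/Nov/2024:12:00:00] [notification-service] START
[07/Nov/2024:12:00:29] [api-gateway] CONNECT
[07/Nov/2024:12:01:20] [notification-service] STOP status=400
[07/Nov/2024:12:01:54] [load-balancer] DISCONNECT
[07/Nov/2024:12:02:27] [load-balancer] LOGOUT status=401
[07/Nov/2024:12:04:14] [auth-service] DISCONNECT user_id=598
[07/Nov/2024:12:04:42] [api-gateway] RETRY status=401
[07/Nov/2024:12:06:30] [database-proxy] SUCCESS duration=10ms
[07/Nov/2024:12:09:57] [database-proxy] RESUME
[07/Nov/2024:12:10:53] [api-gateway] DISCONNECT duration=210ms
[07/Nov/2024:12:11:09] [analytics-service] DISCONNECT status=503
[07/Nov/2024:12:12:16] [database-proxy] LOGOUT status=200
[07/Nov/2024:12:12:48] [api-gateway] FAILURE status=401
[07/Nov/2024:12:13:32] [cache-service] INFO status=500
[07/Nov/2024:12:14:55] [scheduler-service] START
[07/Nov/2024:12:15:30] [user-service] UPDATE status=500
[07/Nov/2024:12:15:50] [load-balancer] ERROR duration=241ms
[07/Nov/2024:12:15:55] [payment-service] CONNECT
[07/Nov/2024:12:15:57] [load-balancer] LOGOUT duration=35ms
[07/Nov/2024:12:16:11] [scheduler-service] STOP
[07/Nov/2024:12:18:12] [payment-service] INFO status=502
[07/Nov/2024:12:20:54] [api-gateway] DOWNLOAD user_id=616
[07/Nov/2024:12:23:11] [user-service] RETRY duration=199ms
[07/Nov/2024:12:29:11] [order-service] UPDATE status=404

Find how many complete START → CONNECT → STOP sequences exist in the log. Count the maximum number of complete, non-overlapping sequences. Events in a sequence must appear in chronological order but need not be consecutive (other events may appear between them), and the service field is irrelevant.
2

To count sequences:

1. Look for pattern: START → CONNECT → STOP
2. Greedily scan the log in chronological order, matching each sequence element in turn (ignoring service)
3. Each time the full pattern completes, increment the count and restart matching from the next event
4. Complete non-overlapping sequences found: 2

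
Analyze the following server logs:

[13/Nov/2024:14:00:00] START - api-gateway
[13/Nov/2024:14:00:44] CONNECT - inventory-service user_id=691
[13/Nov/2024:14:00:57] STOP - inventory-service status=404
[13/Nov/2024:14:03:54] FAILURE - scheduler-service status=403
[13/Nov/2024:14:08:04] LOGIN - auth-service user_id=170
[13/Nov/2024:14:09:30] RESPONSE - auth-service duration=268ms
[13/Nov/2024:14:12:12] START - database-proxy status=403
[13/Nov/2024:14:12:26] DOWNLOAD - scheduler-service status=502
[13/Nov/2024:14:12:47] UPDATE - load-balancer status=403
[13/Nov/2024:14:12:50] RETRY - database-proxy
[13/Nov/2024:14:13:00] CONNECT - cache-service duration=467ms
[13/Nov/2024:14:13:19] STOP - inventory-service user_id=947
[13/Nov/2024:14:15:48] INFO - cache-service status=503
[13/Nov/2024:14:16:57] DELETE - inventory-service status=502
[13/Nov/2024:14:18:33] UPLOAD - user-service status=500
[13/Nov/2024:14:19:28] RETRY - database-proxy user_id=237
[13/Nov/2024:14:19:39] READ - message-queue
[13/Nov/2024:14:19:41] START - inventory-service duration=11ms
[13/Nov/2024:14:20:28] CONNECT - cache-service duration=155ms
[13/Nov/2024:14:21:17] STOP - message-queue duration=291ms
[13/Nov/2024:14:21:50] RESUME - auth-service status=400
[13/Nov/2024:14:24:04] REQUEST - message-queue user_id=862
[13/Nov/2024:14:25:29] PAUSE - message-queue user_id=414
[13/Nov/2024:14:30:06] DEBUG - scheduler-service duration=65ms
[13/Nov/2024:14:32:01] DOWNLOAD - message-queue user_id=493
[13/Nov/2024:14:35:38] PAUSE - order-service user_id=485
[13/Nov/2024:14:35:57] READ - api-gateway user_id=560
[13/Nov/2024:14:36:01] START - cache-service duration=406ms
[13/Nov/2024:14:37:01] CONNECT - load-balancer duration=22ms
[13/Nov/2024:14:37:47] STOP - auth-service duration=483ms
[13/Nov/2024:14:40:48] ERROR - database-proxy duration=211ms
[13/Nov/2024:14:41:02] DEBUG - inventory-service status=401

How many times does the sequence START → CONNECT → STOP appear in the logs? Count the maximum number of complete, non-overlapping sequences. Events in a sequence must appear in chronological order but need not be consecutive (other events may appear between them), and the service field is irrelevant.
4

To count sequences:

1. Look for pattern: START → CONNECT → STOP
2. Greedily scan the log in chronological order, matching each sequence element in turn (ignoring service)
3. Each time the full pattern completes, increment the count and restart matching from the next event
4. Complete non-overlapping sequences found: 4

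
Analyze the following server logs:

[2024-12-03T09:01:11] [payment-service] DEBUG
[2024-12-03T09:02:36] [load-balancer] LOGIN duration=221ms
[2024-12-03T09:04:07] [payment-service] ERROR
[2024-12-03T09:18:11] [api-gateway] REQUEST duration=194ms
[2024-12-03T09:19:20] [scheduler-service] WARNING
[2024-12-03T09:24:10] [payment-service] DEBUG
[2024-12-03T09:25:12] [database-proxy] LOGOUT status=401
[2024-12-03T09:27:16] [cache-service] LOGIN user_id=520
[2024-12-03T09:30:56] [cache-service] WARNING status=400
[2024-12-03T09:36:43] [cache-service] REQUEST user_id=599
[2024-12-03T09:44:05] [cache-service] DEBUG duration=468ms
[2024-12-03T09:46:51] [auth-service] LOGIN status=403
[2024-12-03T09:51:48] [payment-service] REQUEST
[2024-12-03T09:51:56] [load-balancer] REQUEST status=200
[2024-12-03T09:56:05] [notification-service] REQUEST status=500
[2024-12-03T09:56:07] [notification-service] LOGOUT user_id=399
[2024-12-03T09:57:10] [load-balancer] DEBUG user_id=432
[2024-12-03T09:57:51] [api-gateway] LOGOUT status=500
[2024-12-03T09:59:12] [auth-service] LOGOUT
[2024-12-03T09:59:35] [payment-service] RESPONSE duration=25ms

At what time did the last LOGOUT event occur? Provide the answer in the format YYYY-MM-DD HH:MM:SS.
2024-12-03 09:59:12

To find the last event:

1. Filter for all LOGOUT events
2. Sort by timestamp
3. Select the last one
4. Timestamp: 2024-12-03 09:59:12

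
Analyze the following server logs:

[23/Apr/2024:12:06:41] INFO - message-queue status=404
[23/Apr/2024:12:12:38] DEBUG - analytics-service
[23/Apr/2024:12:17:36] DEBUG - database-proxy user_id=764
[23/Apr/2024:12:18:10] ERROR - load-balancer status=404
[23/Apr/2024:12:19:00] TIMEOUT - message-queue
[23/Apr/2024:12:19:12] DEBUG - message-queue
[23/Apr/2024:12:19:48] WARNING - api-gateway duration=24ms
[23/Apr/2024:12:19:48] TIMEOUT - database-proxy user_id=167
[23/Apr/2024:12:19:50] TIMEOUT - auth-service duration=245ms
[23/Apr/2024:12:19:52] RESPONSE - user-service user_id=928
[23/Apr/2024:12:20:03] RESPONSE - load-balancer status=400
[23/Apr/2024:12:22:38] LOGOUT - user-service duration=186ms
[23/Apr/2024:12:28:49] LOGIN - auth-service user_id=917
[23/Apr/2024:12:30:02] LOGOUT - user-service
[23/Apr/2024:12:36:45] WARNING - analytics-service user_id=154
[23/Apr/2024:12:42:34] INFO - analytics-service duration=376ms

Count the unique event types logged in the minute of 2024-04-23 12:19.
4

To count unique event types:

1. Filter events in the minute starting at 2024-04-23 12:19
2. Extract event types from matching entries
3. Count unique types: 4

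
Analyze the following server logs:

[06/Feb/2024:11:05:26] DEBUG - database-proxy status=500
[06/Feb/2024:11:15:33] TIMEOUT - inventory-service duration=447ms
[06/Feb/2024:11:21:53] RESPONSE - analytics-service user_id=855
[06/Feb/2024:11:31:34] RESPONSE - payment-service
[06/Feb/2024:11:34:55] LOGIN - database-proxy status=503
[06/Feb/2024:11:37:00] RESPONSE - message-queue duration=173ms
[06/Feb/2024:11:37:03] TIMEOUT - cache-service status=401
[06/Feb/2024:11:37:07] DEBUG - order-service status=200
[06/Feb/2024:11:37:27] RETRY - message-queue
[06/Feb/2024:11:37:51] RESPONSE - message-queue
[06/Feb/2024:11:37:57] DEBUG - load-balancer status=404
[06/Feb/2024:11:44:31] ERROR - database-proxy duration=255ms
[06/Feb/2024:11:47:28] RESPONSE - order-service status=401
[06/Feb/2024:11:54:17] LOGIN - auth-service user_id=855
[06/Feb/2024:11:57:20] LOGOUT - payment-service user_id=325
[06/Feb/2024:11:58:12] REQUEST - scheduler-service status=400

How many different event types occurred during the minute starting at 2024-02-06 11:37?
4

To count unique event types:

1. Filter events in the minute starting at 2024-02-06 11:37
2. Extract event types from matching entries
3. Count unique types: 4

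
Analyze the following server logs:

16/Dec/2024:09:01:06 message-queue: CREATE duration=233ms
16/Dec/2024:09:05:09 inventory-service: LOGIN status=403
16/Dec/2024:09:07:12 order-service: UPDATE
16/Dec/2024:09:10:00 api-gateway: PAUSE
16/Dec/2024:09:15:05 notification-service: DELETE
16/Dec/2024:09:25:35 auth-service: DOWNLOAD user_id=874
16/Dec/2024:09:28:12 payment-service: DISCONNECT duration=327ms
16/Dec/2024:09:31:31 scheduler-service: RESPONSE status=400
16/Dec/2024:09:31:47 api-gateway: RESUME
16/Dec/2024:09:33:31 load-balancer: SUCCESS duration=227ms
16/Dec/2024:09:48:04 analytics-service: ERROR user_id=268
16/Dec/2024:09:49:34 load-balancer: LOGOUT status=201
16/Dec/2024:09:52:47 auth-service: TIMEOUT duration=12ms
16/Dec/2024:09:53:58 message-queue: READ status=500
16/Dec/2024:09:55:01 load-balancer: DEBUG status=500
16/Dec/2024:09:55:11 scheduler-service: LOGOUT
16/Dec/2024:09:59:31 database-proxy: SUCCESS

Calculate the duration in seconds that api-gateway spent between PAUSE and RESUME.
1307

To calculate state duration:

1. Find PAUSE event for api-gateway: 16/Dec/2024:09:10:00
2. Find RESUME event for api-gateway: 16/Dec/2024:09:31:47
3. Calculate duration: 16/Dec/2024:09:31:47 - 16/Dec/2024:09:10:00 = 1307 seconds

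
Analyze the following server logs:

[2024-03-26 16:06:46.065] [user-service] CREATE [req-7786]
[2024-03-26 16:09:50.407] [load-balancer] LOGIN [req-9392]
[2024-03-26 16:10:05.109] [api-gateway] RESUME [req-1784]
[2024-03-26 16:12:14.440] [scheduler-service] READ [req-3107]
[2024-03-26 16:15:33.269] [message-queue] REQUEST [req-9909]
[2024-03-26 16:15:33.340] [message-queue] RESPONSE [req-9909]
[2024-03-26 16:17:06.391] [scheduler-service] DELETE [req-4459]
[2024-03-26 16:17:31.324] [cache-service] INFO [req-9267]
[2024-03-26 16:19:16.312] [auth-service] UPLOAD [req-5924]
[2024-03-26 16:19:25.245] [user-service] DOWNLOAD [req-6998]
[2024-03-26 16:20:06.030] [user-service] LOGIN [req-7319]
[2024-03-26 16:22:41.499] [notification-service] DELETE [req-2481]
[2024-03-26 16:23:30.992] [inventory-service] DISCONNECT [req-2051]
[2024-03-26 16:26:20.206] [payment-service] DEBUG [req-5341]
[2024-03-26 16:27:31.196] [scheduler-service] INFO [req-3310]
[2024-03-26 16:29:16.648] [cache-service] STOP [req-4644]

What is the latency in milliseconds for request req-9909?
71

To calculate latency:

1. Find REQUEST with id req-9909: 2024-03-26 16:15:33.269
2. Find RESPONSE with id req-9909: 2024-03-26 16:15:33.340
3. Latency: 2024-03-26 16:15:33.340 - 2024-03-26 16:15:33.269 = 71ms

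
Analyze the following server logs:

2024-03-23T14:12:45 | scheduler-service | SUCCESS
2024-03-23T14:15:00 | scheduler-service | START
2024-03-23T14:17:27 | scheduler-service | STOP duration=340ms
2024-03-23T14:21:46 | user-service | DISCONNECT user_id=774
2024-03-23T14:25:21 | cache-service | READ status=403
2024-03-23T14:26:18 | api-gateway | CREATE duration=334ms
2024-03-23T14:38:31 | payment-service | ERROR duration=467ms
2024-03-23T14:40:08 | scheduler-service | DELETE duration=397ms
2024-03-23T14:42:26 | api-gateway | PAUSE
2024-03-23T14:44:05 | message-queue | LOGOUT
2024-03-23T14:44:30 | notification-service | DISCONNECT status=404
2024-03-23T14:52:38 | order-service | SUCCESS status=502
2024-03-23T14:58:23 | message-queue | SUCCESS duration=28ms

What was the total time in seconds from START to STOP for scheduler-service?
147

To calculate state duration:

1. Find START event for scheduler-service: 2024-03-23T14:15:00
2. Find STOP event for scheduler-service: 2024-03-23T14:17:27
3. Calculate duration: 2024-03-23T14:17:27 - 2024-03-23T14:15:00 = 147 seconds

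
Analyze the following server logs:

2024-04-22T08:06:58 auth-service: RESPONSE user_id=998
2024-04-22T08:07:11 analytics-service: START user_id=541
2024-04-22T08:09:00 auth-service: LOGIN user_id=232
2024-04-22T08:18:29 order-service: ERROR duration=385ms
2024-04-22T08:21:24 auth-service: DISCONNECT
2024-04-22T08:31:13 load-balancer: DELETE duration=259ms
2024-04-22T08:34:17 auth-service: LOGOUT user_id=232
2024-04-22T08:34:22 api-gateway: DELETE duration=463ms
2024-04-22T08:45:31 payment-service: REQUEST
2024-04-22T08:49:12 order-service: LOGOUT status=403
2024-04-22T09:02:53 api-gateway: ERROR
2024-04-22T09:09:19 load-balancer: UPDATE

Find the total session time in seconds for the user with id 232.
1517

To calculate session duration:

1. Find LOGIN event for user_id=232: 2024-04-22T08:09:00
2. Find LOGOUT event for user_id=232: 2024-04-22T08:34:17
3. Session duration: 2024-04-22T08:34:17 - 2024-04-22T08:09:00 = 1517 seconds (25 minutes)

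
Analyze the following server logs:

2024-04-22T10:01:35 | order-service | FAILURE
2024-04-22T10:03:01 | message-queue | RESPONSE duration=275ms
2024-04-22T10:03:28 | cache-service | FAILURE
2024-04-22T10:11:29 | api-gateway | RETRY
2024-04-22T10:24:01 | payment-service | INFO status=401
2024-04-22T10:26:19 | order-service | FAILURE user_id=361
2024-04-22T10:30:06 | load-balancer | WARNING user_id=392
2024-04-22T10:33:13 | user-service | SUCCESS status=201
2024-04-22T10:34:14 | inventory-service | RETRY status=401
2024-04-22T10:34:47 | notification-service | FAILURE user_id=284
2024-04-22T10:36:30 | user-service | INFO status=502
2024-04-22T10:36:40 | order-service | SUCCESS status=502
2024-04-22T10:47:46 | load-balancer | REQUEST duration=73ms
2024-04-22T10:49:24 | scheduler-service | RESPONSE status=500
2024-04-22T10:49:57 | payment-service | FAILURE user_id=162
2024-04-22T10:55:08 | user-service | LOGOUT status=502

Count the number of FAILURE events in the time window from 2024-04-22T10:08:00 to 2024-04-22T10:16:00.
0

To count events in the time window:

1. Window boundaries: 2024-04-22T10:08:00 to 2024-04-22T10:16:00
2. Filter for FAILURE events within this window
3. Count matching events: 0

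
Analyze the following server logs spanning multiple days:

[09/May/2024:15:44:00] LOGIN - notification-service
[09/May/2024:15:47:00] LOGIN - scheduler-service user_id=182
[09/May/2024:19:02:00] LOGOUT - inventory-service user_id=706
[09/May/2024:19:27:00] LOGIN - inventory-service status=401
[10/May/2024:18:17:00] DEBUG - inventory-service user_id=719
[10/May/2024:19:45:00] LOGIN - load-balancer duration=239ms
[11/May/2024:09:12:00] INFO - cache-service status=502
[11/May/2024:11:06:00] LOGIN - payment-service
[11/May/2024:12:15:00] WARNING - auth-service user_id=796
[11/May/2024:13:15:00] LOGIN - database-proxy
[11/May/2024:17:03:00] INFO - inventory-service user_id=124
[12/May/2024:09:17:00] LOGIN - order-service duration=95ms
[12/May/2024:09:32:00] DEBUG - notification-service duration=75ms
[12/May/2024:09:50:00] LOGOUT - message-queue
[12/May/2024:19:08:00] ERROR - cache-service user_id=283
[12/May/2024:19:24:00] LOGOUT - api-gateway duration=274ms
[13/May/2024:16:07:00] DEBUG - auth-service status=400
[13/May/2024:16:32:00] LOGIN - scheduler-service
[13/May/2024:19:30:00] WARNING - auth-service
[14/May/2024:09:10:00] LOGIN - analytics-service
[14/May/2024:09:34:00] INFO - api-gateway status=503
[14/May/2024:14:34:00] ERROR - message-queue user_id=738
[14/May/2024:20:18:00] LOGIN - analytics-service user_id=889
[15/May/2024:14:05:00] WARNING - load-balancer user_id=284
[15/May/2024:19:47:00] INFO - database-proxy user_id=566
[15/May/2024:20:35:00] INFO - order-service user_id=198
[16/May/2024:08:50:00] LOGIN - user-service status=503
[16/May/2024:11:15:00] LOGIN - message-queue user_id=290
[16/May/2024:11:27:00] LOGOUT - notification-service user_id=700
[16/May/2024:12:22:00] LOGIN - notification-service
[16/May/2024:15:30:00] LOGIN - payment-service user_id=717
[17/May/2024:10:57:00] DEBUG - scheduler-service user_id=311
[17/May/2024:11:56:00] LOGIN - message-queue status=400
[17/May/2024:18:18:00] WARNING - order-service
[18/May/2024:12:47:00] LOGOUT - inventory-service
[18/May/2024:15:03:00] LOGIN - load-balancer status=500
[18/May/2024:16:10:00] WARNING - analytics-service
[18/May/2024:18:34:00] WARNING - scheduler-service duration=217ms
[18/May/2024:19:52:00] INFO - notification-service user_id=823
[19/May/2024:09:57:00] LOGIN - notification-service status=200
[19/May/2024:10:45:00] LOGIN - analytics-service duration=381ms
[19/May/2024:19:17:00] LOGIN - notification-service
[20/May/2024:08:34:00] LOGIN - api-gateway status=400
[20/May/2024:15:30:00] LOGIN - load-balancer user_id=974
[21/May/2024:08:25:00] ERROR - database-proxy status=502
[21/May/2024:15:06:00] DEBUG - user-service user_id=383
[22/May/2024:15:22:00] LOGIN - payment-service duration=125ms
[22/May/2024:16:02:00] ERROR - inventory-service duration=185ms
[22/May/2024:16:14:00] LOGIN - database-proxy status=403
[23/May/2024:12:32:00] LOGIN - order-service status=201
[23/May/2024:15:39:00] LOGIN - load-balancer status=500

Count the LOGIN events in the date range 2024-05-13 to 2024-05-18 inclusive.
9

To filter by date range:

1. Date range: 2024-05-13 through 2024-05-18, both dates inclusive
2. Filter for LOGIN events whose date falls in this range
3. Count matching events: 9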